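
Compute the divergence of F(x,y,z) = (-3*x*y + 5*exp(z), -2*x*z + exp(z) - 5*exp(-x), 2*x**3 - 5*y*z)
-8*y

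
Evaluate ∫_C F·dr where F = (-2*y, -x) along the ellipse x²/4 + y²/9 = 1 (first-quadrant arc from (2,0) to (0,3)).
3*pi/2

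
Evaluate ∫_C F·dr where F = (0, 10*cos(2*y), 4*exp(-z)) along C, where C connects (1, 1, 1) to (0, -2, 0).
-5*sin(2) - 4 + 4*exp(-1) - 5*sin(4)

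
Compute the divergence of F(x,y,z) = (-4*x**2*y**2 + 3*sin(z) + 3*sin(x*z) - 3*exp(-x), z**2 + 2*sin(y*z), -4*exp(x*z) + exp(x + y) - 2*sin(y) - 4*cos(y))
-8*x*y**2 - 4*x*exp(x*z) + 3*z*cos(x*z) + 2*z*cos(y*z) + 3*exp(-x)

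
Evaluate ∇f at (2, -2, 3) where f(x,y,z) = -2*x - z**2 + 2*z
(-2, 0, -4)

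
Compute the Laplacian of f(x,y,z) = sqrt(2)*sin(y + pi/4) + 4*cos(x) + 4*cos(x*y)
-4*x**2*cos(x*y) - 4*y**2*cos(x*y) - sqrt(2)*sin(y + pi/4) - 4*cos(x)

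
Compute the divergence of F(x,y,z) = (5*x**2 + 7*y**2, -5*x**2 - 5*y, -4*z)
10*x - 9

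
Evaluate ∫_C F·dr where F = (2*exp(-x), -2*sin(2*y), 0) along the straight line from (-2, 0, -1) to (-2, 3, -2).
-1 + cos(6)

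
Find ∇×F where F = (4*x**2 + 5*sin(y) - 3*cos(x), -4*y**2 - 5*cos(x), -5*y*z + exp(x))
(-5*z, -exp(x), 5*sin(x) - 5*cos(y))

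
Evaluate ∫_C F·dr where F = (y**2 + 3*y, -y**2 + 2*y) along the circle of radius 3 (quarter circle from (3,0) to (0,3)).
-27*pi/4 - 18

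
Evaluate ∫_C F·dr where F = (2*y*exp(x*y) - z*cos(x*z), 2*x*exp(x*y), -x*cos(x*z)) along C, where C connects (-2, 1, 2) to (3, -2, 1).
-2*exp(-2) - sin(3) + 2*exp(-6) - sin(4)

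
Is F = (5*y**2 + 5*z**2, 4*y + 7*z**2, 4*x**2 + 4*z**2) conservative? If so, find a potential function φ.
No, ∇×F = (-14*z, -8*x + 10*z, -10*y) ≠ 0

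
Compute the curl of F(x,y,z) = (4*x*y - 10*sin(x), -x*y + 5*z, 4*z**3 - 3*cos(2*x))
(-5, -6*sin(2*x), -4*x - y)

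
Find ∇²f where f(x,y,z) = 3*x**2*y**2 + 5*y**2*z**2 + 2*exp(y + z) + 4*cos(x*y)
-4*x**2*cos(x*y) + 6*x**2 - 4*y**2*cos(x*y) + 16*y**2 + 10*z**2 + 4*exp(y + z)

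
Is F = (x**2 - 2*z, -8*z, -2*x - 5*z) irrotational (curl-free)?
No, ∇×F = (8, 0, 0)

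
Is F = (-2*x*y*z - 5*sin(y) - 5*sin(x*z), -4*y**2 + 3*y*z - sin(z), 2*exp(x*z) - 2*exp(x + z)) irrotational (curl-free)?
No, ∇×F = (-3*y + cos(z), -2*x*y - 5*x*cos(x*z) - 2*z*exp(x*z) + 2*exp(x + z), 2*x*z + 5*cos(y))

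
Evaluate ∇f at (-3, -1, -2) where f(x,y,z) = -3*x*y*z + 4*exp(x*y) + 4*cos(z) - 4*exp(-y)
(-4*exp(3) - 6, -12*exp(3) - 18 + 4*E, -9 + 4*sin(2))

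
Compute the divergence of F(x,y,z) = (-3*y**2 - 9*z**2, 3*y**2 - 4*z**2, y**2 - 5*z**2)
6*y - 10*z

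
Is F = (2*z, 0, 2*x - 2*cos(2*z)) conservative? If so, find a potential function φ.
Yes, F is conservative. φ = 2*x*z - sin(2*z)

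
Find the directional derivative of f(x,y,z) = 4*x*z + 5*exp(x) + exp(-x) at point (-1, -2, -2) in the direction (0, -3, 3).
-2*sqrt(2)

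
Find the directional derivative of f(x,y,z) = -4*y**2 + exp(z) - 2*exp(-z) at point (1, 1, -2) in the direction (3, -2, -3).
sqrt(22)*(-6*exp(4) - 3 + 16*exp(2))*exp(-2)/22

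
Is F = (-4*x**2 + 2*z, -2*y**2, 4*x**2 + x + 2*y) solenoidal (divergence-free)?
No, ∇·F = -8*x - 4*y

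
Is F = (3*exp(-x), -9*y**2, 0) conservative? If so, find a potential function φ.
Yes, F is conservative. φ = -3*y**3 - 3*exp(-x)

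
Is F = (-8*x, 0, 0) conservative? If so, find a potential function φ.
Yes, F is conservative. φ = -4*x**2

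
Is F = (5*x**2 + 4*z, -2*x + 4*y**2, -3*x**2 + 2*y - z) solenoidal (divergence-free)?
No, ∇·F = 10*x + 8*y - 1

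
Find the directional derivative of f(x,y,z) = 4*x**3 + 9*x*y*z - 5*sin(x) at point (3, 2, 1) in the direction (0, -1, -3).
-189*sqrt(10)/10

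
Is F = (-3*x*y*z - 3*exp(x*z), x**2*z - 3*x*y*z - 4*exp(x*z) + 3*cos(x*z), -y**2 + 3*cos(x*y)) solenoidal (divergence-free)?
No, ∇·F = 3*z*(-x - y - exp(x*z))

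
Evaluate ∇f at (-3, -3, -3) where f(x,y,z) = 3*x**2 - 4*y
(-18, -4, 0)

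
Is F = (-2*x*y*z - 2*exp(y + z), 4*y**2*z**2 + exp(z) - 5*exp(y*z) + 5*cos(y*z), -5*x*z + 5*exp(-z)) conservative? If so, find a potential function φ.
No, ∇×F = (-8*y**2*z + 5*y*exp(y*z) + 5*y*sin(y*z) - exp(z), -2*x*y + 5*z - 2*exp(y + z), 2*x*z + 2*exp(y + z)) ≠ 0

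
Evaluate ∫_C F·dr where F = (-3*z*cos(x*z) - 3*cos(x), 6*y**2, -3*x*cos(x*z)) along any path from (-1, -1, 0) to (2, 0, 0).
-3*sin(2) - 3*sin(1) + 2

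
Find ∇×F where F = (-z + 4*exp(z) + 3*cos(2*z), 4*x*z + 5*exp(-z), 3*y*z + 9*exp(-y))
(-4*x + 3*z + 5*exp(-z) - 9*exp(-y), 4*exp(z) - 6*sin(2*z) - 1, 4*z)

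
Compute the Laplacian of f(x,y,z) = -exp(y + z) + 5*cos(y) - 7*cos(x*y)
7*x**2*cos(x*y) + 7*y**2*cos(x*y) - 2*exp(y + z) - 5*cos(y)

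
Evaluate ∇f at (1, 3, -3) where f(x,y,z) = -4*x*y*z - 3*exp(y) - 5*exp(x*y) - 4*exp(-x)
(-15*exp(3) + 4*exp(-1) + 36, 12 - 8*exp(3), -12)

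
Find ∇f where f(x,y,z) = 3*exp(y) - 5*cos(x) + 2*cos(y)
(5*sin(x), 3*exp(y) - 2*sin(y), 0)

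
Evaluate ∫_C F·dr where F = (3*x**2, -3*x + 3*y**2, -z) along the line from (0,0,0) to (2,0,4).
0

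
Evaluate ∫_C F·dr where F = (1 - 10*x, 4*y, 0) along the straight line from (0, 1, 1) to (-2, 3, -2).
-6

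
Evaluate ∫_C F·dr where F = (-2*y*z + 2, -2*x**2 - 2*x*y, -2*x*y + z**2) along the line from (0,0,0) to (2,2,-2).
4/3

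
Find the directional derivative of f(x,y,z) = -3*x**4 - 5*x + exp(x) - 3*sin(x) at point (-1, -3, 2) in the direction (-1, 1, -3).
sqrt(11)*(-E*(7 - 3*cos(1)) - 1)*exp(-1)/11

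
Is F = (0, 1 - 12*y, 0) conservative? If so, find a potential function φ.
Yes, F is conservative. φ = y*(1 - 6*y)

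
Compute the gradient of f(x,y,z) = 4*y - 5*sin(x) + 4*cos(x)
(-4*sin(x) - 5*cos(x), 4, 0)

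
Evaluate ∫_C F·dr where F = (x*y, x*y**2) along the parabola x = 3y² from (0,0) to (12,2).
672/5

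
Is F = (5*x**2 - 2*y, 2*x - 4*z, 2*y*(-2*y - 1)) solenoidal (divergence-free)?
No, ∇·F = 10*x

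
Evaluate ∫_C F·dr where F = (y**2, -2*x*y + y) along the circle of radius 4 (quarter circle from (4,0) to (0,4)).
-232/3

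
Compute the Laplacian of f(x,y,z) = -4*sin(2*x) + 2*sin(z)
16*sin(2*x) - 2*sin(z)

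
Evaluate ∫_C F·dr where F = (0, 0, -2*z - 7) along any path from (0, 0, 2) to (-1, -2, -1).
24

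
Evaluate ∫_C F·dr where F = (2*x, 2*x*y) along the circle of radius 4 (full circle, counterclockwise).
0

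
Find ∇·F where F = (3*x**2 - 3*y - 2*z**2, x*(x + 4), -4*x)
6*x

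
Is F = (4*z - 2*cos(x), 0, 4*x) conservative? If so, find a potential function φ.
Yes, F is conservative. φ = 4*x*z - 2*sin(x)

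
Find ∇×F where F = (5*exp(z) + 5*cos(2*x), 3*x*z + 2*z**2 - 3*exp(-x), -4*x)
(-3*x - 4*z, 5*exp(z) + 4, 3*z + 3*exp(-x))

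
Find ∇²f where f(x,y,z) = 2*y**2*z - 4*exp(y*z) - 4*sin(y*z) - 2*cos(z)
-4*y**2*exp(y*z) + 4*y**2*sin(y*z) + 4*z*(-z*exp(y*z) + z*sin(y*z) + 1) + 2*cos(z)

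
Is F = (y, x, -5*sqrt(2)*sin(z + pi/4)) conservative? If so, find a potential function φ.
Yes, F is conservative. φ = x*y + 5*sqrt(2)*cos(z + pi/4)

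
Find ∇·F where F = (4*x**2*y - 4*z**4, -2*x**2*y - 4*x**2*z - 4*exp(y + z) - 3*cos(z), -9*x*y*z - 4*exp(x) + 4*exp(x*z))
-2*x**2 - x*y + 4*x*exp(x*z) - 4*exp(y + z)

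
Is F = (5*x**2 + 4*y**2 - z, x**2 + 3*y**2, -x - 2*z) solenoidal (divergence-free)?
No, ∇·F = 10*x + 6*y - 2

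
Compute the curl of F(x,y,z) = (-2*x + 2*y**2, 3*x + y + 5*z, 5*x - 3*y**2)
(-6*y - 5, -5, 3 - 4*y)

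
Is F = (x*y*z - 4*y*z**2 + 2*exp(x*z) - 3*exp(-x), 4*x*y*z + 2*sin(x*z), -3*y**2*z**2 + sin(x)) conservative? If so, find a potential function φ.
No, ∇×F = (-4*x*y - 2*x*cos(x*z) - 6*y*z**2, x*y + 2*x*exp(x*z) - 8*y*z - cos(x), z*(-x + 4*y + 4*z + 2*cos(x*z))) ≠ 0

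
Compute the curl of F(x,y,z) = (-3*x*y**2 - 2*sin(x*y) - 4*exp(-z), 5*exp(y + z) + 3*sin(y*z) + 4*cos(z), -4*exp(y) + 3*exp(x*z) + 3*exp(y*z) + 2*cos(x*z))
(-3*y*cos(y*z) + 3*z*exp(y*z) - 4*exp(y) - 5*exp(y + z) + 4*sin(z), -3*z*exp(x*z) + 2*z*sin(x*z) + 4*exp(-z), 2*x*(3*y + cos(x*y)))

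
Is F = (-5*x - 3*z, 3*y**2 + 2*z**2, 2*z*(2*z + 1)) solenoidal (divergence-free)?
No, ∇·F = 6*y + 8*z - 3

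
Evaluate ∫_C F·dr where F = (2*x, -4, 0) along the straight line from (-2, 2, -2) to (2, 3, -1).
-4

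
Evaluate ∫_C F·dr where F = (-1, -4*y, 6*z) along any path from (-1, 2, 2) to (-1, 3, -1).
-19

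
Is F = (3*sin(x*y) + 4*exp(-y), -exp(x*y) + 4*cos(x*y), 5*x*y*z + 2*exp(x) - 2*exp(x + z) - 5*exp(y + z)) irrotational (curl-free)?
No, ∇×F = (5*x*z - 5*exp(y + z), -5*y*z - 2*exp(x) + 2*exp(x + z), -3*x*cos(x*y) - y*exp(x*y) - 4*y*sin(x*y) + 4*exp(-y))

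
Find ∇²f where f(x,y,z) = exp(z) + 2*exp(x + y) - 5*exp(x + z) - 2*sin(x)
exp(z) + 4*exp(x + y) - 10*exp(x + z) + 2*sin(x)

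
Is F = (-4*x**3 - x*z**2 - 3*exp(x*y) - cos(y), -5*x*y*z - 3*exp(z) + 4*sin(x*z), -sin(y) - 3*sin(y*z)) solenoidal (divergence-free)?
No, ∇·F = -12*x**2 - 5*x*z - 3*y*exp(x*y) - 3*y*cos(y*z) - z**2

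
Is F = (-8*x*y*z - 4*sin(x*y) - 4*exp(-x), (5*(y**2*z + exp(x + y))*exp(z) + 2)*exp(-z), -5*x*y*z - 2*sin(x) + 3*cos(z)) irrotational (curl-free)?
No, ∇×F = (-5*x*z - 5*y**2 + 2*exp(-z), -8*x*y + 5*y*z + 2*cos(x), 8*x*z + 4*x*cos(x*y) + 5*exp(x + y))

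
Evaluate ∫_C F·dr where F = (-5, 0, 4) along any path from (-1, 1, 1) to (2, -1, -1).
-23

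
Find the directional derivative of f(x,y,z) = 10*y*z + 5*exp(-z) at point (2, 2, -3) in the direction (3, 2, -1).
5*sqrt(14)*(-16 + exp(3))/14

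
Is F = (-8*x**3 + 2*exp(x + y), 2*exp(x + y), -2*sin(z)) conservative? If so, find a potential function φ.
Yes, F is conservative. φ = -2*x**4 + 2*exp(x + y) + 2*cos(z)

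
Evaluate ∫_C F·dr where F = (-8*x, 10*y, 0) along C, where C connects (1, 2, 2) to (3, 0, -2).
-52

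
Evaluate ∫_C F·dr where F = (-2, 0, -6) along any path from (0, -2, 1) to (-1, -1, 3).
-10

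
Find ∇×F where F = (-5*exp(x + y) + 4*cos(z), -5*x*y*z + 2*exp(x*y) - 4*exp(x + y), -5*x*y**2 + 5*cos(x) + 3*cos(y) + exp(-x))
(-5*x*y - 3*sin(y), 5*y**2 + 5*sin(x) - 4*sin(z) + exp(-x), -5*y*z + 2*y*exp(x*y) + exp(x + y))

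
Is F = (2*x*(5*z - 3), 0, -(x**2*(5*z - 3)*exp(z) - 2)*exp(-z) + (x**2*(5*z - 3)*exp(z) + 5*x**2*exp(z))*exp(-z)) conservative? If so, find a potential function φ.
Yes, F is conservative. φ = (x**2*(5*z - 3)*exp(z) - 2)*exp(-z)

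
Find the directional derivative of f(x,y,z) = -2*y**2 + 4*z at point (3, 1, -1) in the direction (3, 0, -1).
-2*sqrt(10)/5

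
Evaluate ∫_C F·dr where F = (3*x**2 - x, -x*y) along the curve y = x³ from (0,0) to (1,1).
1/14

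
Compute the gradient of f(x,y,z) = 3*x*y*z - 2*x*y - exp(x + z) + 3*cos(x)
(3*y*z - 2*y - exp(x + z) - 3*sin(x), x*(3*z - 2), 3*x*y - exp(x + z))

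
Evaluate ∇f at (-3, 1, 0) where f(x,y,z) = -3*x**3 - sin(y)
(-81, -cos(1), 0)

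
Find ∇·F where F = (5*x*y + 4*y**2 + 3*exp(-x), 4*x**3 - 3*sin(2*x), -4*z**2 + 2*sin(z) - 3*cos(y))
5*y - 8*z + 2*cos(z) - 3*exp(-x)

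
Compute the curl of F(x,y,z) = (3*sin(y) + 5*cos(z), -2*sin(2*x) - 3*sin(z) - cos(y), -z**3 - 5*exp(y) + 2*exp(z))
(-5*exp(y) + 3*cos(z), -5*sin(z), -4*cos(2*x) - 3*cos(y))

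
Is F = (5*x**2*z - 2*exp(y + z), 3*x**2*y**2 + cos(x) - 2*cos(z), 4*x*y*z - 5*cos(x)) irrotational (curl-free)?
No, ∇×F = (4*x*z - 2*sin(z), 5*x**2 - 4*y*z - 2*exp(y + z) - 5*sin(x), 6*x*y**2 + 2*exp(y + z) - sin(x))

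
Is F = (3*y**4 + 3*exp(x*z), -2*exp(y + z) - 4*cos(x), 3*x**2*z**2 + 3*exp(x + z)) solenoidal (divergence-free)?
No, ∇·F = 6*x**2*z + 3*z*exp(x*z) + 3*exp(x + z) - 2*exp(y + z)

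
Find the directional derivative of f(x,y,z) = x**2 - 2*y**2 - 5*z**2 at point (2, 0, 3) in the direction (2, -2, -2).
34*sqrt(3)/3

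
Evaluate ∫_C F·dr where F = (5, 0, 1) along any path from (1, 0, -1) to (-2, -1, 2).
-12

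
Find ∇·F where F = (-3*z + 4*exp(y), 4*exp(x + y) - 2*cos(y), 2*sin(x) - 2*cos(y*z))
2*y*sin(y*z) + 4*exp(x + y) + 2*sin(y)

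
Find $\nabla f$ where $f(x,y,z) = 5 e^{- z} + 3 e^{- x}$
(-3*exp(-x), 0, -5*exp(-z))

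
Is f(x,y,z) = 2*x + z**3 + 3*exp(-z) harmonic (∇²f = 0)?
No, ∇²f = 6*z + 3*exp(-z)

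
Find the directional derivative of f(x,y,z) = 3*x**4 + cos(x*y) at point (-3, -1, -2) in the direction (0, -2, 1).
-6*sqrt(5)*sin(3)/5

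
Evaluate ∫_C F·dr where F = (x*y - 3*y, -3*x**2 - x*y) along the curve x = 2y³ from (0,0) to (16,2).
-424/5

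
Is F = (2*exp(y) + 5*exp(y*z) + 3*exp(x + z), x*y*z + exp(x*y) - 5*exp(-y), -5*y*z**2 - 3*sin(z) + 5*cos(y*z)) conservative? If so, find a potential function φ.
No, ∇×F = (-x*y - 5*z**2 - 5*z*sin(y*z), 5*y*exp(y*z) + 3*exp(x + z), y*z + y*exp(x*y) - 5*z*exp(y*z) - 2*exp(y)) ≠ 0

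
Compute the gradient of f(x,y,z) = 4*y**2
(0, 8*y, 0)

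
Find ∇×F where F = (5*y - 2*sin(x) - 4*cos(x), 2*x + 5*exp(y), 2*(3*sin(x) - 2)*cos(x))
(0, -4*sin(x) - 6*cos(2*x), -3)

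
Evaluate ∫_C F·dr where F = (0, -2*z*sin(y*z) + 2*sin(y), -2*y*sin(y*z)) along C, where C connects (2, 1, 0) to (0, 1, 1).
-2 + 2*cos(1)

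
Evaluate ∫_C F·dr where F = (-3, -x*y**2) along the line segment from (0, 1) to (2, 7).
-168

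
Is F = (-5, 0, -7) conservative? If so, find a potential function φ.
Yes, F is conservative. φ = -5*x - 7*z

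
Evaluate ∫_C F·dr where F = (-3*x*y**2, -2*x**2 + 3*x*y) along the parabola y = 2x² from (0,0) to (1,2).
4/5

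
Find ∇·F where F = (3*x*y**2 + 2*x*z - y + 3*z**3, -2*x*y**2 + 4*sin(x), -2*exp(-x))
-4*x*y + 3*y**2 + 2*z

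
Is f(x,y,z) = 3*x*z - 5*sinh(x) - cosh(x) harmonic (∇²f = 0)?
No, ∇²f = -5*sinh(x) - cosh(x)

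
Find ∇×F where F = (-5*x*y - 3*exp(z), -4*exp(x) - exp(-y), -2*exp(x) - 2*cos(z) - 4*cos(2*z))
(0, 2*exp(x) - 3*exp(z), 5*x - 4*exp(x))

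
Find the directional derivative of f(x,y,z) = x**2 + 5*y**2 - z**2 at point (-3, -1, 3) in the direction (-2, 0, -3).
30*sqrt(13)/13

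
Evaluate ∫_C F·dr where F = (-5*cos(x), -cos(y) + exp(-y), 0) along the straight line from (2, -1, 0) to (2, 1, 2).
-2*sin(1) - exp(-1) + E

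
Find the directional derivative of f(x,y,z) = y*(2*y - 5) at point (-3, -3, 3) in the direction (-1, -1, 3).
17*sqrt(11)/11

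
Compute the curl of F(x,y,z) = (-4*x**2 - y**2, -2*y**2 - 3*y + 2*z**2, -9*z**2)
(-4*z, 0, 2*y)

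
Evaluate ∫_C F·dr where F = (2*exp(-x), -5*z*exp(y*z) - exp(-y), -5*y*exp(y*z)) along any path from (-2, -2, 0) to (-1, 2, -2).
-2*E - 5*exp(-4) + exp(-2) + 5 + exp(2)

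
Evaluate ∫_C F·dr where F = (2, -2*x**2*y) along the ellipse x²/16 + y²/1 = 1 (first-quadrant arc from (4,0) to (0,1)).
-16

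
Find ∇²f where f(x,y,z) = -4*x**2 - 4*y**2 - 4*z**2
-24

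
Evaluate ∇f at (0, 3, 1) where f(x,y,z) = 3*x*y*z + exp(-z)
(9, 0, -exp(-1))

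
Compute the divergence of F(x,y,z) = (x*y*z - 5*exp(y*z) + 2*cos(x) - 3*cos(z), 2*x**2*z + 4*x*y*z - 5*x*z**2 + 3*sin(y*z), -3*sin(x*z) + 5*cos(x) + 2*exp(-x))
4*x*z - 3*x*cos(x*z) + y*z + 3*z*cos(y*z) - 2*sin(x)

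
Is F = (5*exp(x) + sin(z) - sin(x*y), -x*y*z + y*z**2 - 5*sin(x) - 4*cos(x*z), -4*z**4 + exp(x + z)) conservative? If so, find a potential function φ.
No, ∇×F = (x*y - 4*x*sin(x*z) - 2*y*z, -exp(x + z) + cos(z), x*cos(x*y) - y*z + 4*z*sin(x*z) - 5*cos(x)) ≠ 0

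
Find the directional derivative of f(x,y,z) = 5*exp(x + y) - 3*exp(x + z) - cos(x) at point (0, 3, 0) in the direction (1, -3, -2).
sqrt(14)*(3 - 10*exp(3))/14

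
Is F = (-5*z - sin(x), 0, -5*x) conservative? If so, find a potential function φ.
Yes, F is conservative. φ = -5*x*z + cos(x)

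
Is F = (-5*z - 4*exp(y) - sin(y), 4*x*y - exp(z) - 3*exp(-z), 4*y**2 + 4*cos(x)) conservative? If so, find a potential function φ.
No, ∇×F = (8*y + exp(z) - 3*exp(-z), 4*sin(x) - 5, 4*y + 4*exp(y) + cos(y)) ≠ 0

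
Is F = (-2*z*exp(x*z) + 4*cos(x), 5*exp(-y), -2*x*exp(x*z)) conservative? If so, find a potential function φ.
Yes, F is conservative. φ = -2*exp(x*z) + 4*sin(x) - 5*exp(-y)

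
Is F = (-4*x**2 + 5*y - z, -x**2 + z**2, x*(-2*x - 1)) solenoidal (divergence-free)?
No, ∇·F = -8*x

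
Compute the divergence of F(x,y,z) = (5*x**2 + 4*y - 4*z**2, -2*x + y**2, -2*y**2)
10*x + 2*y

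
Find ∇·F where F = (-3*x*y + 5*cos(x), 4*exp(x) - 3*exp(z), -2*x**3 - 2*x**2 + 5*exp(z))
-3*y + 5*exp(z) - 5*sin(x)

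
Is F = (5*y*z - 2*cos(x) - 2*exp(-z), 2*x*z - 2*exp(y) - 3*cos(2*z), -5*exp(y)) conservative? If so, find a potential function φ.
No, ∇×F = (-2*x - 5*exp(y) - 6*sin(2*z), 5*y + 2*exp(-z), -3*z) ≠ 0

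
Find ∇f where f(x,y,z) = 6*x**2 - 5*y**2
(12*x, -10*y, 0)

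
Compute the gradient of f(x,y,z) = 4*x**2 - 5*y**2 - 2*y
(8*x, -10*y - 2, 0)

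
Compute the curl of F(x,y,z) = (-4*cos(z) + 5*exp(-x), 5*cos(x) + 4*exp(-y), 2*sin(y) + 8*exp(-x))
(2*cos(y), 4*sin(z) + 8*exp(-x), -5*sin(x))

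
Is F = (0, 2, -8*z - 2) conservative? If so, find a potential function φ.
Yes, F is conservative. φ = 2*y - 4*z**2 - 2*z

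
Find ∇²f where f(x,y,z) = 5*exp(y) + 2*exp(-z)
5*exp(y) + 2*exp(-z)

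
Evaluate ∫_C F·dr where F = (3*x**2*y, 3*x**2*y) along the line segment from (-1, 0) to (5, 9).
4455/2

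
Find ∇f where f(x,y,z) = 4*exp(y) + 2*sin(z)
(0, 4*exp(y), 2*cos(z))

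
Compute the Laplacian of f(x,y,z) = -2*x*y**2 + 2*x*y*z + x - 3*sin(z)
-4*x + 3*sin(z)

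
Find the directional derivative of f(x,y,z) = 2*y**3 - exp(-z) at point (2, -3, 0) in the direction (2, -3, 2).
-160*sqrt(17)/17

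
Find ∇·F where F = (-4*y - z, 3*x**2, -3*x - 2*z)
-2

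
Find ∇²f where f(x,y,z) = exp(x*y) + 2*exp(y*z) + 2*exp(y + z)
x**2*exp(x*y) + y**2*exp(x*y) + 2*y**2*exp(y*z) + 2*z**2*exp(y*z) + 4*exp(y + z)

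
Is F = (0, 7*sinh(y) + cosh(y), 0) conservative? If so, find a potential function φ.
Yes, F is conservative. φ = sinh(y) + 7*cosh(y)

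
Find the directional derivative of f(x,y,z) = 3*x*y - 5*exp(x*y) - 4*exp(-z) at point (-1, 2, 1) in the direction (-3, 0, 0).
-6 + 10*exp(-2)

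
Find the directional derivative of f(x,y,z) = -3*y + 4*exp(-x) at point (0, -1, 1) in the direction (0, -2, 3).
6*sqrt(13)/13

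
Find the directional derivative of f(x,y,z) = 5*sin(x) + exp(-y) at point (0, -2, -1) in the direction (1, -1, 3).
sqrt(11)*(5 + exp(2))/11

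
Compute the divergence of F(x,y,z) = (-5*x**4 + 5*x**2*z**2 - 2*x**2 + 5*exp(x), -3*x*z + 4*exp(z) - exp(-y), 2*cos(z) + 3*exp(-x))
-20*x**3 + 10*x*z**2 - 4*x + 5*exp(x) - 2*sin(z) + exp(-y)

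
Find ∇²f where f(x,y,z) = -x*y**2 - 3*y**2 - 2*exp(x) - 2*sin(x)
-2*x - 2*exp(x) + 2*sin(x) - 6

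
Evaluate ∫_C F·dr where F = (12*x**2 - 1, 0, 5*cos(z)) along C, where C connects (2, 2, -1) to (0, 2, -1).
-30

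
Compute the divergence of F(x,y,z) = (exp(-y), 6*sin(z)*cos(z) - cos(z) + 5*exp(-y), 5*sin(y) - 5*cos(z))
5*sin(z) - 5*exp(-y)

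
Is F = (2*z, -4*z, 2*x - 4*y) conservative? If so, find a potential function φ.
Yes, F is conservative. φ = 2*z*(x - 2*y)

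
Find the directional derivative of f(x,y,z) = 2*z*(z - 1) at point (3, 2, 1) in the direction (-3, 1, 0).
0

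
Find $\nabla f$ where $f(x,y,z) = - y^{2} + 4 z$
(0, -2*y, 4)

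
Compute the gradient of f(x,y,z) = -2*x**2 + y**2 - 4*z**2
(-4*x, 2*y, -8*z)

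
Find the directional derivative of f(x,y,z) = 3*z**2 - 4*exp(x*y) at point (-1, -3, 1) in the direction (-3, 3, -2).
6*sqrt(22)*(-2*exp(3) - 1)/11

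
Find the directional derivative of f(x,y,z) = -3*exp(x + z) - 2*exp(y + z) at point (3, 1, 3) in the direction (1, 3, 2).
sqrt(14)*(-9*exp(2) - 10)*exp(4)/14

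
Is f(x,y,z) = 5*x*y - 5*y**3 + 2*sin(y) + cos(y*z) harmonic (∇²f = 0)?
No, ∇²f = -y**2*cos(y*z) - 30*y - z**2*cos(y*z) - 2*sin(y)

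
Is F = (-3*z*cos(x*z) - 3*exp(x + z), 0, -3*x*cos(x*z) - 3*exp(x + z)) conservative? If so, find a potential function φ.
Yes, F is conservative. φ = -3*exp(x + z) - 3*sin(x*z)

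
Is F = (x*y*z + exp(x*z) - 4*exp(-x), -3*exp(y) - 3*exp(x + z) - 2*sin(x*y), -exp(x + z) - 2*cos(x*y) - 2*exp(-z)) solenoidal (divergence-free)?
No, ∇·F = -2*x*cos(x*y) + y*z + z*exp(x*z) - 3*exp(y) - exp(x + z) + 2*exp(-z) + 4*exp(-x)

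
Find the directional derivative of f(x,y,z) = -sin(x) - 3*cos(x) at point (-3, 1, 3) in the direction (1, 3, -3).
-sqrt(19)*(cos(3) + 3*sin(3))/19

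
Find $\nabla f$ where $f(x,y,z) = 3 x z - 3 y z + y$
(3*z, 1 - 3*z, 3*x - 3*y)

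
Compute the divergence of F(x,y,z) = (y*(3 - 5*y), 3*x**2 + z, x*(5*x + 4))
0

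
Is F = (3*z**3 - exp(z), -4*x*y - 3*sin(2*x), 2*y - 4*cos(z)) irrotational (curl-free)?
No, ∇×F = (2, 9*z**2 - exp(z), -4*y - 6*cos(2*x))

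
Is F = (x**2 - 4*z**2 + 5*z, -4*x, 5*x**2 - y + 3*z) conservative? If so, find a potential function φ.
No, ∇×F = (-1, -10*x - 8*z + 5, -4) ≠ 0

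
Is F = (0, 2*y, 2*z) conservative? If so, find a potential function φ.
Yes, F is conservative. φ = y**2 + z**2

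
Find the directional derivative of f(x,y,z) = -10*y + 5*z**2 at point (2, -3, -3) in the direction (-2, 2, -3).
70*sqrt(17)/17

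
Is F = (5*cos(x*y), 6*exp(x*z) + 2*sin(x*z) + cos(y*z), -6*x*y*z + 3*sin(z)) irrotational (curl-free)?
No, ∇×F = (-6*x*z - 6*x*exp(x*z) - 2*x*cos(x*z) + y*sin(y*z), 6*y*z, 5*x*sin(x*y) + 6*z*exp(x*z) + 2*z*cos(x*z))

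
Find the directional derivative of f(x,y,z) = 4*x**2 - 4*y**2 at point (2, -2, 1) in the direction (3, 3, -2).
48*sqrt(22)/11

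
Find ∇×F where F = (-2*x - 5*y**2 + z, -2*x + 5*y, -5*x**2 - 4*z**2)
(0, 10*x + 1, 10*y - 2)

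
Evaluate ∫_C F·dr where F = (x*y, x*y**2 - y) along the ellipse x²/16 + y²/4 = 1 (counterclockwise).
8*pi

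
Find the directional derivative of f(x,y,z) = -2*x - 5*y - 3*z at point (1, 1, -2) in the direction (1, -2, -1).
11*sqrt(6)/6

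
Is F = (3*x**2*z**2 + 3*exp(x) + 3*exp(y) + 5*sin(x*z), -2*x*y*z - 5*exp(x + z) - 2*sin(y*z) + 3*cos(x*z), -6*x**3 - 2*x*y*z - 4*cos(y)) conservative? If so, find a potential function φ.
No, ∇×F = (2*x*y - 2*x*z + 3*x*sin(x*z) + 2*y*cos(y*z) + 5*exp(x + z) + 4*sin(y), 6*x**2*z + 18*x**2 + 5*x*cos(x*z) + 2*y*z, -2*y*z - 3*z*sin(x*z) - 3*exp(y) - 5*exp(x + z)) ≠ 0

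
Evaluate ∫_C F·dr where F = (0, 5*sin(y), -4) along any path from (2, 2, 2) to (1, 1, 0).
-5*cos(1) + 5*cos(2) + 8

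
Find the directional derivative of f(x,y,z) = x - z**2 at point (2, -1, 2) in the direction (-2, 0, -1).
2*sqrt(5)/5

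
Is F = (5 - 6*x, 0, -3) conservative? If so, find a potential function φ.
Yes, F is conservative. φ = -3*x**2 + 5*x - 3*z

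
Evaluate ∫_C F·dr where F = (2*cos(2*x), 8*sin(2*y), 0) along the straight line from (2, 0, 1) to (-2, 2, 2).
-2*sin(4) - 4*cos(4) + 4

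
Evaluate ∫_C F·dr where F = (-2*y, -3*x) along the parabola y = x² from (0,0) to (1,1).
-8/3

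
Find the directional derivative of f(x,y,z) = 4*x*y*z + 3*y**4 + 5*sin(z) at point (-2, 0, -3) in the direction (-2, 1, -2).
8 - 10*cos(3)/3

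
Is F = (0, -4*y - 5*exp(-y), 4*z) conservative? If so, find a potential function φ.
Yes, F is conservative. φ = -2*y**2 + 2*z**2 + 5*exp(-y)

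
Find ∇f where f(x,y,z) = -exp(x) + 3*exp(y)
(-exp(x), 3*exp(y), 0)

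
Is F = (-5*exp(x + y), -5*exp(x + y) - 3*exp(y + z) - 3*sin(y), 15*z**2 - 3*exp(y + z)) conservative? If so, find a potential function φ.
Yes, F is conservative. φ = 5*z**3 - 5*exp(x + y) - 3*exp(y + z) + 3*cos(y)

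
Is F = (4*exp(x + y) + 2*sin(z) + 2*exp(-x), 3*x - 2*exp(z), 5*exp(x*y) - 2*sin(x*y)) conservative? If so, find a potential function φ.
No, ∇×F = (5*x*exp(x*y) - 2*x*cos(x*y) + 2*exp(z), -5*y*exp(x*y) + 2*y*cos(x*y) + 2*cos(z), 3 - 4*exp(x + y)) ≠ 0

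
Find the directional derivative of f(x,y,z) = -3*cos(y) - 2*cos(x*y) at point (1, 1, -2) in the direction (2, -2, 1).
-2*sin(1)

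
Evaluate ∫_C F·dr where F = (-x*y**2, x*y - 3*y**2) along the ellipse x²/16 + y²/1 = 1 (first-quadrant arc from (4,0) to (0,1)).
13/3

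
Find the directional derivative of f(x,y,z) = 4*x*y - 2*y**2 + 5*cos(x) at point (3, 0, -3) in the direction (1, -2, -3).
-sqrt(14)*(5*sin(3) + 24)/14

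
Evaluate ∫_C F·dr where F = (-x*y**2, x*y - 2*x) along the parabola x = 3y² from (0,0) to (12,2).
-196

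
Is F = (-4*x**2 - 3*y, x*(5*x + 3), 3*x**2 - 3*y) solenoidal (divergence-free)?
No, ∇·F = -8*x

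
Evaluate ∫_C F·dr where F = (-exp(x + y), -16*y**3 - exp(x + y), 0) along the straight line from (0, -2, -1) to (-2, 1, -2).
-exp(-1) + exp(-2) + 60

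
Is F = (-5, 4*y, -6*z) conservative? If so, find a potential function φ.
Yes, F is conservative. φ = -5*x + 2*y**2 - 3*z**2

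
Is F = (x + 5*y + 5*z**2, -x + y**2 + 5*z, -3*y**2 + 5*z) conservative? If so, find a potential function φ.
No, ∇×F = (-6*y - 5, 10*z, -6) ≠ 0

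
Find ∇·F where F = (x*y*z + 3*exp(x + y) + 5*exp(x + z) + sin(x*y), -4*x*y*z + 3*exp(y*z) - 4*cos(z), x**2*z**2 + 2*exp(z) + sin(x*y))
2*x**2*z - 4*x*z + y*z + y*cos(x*y) + 3*z*exp(y*z) + 2*exp(z) + 3*exp(x + y) + 5*exp(x + z)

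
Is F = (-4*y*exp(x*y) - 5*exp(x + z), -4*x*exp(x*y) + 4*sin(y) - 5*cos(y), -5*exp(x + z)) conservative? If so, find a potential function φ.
Yes, F is conservative. φ = -4*exp(x*y) - 5*exp(x + z) - 5*sin(y) - 4*cos(y)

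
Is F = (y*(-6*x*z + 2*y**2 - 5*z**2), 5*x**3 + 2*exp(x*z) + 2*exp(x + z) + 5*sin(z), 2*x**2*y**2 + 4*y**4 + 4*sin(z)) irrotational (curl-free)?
No, ∇×F = (4*x**2*y - 2*x*exp(x*z) + 16*y**3 - 2*exp(x + z) - 5*cos(z), 2*y*(-2*x*y - 3*x - 5*z), 15*x**2 + 6*x*z - 6*y**2 + 5*z**2 + 2*z*exp(x*z) + 2*exp(x + z))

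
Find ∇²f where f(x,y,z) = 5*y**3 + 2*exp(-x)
30*y + 2*exp(-x)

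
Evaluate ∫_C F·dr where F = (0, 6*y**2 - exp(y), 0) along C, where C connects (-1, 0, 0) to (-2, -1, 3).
-1 - exp(-1)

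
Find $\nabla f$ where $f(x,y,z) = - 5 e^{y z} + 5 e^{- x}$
(-5*exp(-x), -5*z*exp(y*z), -5*y*exp(y*z))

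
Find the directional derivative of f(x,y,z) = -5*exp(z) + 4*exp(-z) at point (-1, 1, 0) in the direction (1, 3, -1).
9*sqrt(11)/11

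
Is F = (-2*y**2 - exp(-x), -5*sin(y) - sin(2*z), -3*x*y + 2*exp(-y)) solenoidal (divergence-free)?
No, ∇·F = -5*cos(y) + exp(-x)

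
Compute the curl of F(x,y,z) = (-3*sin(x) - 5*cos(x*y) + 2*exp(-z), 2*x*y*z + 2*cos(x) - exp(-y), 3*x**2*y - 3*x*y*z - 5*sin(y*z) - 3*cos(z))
(3*x**2 - 2*x*y - 3*x*z - 5*z*cos(y*z), -6*x*y + 3*y*z - 2*exp(-z), -5*x*sin(x*y) + 2*y*z - 2*sin(x))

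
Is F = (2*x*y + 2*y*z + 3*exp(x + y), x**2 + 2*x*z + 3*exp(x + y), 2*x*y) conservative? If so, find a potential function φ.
Yes, F is conservative. φ = x**2*y + 2*x*y*z + 3*exp(x + y)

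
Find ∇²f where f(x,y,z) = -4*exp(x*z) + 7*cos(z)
-4*x**2*exp(x*z) - 4*z**2*exp(x*z) - 7*cos(z)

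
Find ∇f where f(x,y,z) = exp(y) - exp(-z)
(0, exp(y), exp(-z))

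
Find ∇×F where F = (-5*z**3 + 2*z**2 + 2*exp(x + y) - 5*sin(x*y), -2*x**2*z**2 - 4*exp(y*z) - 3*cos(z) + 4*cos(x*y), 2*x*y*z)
(4*x**2*z + 2*x*z + 4*y*exp(y*z) - 3*sin(z), z*(-2*y - 15*z + 4), -4*x*z**2 + 5*x*cos(x*y) - 4*y*sin(x*y) - 2*exp(x + y))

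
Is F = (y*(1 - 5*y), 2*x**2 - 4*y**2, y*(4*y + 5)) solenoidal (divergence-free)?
No, ∇·F = -8*y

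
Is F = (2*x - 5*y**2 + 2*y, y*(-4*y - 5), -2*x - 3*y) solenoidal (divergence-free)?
No, ∇·F = -8*y - 3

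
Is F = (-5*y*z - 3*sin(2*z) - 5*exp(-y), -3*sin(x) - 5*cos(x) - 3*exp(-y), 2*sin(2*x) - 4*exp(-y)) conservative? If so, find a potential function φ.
No, ∇×F = (4*exp(-y), -5*y - 4*cos(2*x) - 6*cos(2*z), 5*z + 5*sin(x) - 3*cos(x) - 5*exp(-y)) ≠ 0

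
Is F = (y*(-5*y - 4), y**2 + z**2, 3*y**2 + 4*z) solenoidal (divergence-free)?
No, ∇·F = 2*y + 4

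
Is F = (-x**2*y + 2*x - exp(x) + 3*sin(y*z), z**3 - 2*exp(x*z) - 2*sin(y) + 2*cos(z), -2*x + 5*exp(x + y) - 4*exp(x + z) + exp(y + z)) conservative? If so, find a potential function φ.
No, ∇×F = (2*x*exp(x*z) - 3*z**2 + 5*exp(x + y) + exp(y + z) + 2*sin(z), 3*y*cos(y*z) - 5*exp(x + y) + 4*exp(x + z) + 2, x**2 - 2*z*exp(x*z) - 3*z*cos(y*z)) ≠ 0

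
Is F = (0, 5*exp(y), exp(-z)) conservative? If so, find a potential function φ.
Yes, F is conservative. φ = 5*exp(y) - exp(-z)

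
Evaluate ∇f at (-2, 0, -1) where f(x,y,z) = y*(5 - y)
(0, 5, 0)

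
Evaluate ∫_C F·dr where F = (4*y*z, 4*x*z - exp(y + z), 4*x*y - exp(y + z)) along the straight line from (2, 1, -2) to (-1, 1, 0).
16 - 2*sinh(1)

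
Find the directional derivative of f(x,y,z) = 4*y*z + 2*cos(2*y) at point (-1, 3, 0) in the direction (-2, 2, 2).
4*sqrt(3)*(3 - sin(6))/3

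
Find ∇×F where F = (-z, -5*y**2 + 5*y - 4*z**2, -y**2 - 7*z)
(-2*y + 8*z, -1, 0)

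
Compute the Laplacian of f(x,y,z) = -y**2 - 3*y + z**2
0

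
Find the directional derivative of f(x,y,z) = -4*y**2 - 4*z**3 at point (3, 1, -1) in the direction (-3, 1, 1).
-20*sqrt(11)/11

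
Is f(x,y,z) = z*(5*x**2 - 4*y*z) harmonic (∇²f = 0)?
No, ∇²f = -8*y + 10*z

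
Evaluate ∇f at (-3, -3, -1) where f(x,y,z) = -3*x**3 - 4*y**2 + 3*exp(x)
(-81 + 3*exp(-3), 24, 0)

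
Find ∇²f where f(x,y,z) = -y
0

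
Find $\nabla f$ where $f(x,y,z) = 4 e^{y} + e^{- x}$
(-exp(-x), 4*exp(y), 0)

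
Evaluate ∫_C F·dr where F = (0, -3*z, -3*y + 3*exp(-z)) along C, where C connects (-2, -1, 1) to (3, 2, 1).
-9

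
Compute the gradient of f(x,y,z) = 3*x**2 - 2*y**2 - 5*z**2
(6*x, -4*y, -10*z)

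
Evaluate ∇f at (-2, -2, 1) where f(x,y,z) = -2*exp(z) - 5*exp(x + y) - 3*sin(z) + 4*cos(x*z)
(-5*exp(-4) + 4*sin(2), -5*exp(-4), -8*sin(2) - 2*E - 3*cos(1))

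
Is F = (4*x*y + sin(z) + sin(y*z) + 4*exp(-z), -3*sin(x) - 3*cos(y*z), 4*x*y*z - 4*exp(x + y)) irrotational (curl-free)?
No, ∇×F = (4*x*z - 3*y*sin(y*z) - 4*exp(x + y), -4*y*z + y*cos(y*z) + 4*exp(x + y) + cos(z) - 4*exp(-z), -4*x - z*cos(y*z) - 3*cos(x))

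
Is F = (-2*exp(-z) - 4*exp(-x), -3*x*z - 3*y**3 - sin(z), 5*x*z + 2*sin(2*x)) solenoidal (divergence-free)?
No, ∇·F = 5*x - 9*y**2 + 4*exp(-x)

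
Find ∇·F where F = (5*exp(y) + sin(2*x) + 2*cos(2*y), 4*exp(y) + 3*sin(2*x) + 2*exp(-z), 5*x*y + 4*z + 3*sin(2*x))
4*exp(y) + 2*cos(2*x) + 4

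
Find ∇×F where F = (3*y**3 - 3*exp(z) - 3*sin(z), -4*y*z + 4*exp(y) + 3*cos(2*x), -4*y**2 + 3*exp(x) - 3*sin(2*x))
(-4*y, -3*exp(x) - 3*exp(z) + 6*cos(2*x) - 3*cos(z), -9*y**2 - 6*sin(2*x))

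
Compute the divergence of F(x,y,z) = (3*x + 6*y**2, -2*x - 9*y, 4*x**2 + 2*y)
-6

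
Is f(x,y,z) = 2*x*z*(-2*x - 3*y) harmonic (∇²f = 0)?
No, ∇²f = -8*z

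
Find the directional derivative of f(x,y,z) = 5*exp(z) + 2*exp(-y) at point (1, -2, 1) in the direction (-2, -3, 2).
2*sqrt(17)*E*(5 + 3*E)/17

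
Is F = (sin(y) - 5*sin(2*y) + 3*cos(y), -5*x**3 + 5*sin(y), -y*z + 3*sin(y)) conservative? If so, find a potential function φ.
No, ∇×F = (-z + 3*cos(y), 0, -15*x**2 + 3*sin(y) - cos(y) + 10*cos(2*y)) ≠ 0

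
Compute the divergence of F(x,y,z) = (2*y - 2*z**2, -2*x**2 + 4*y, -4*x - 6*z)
-2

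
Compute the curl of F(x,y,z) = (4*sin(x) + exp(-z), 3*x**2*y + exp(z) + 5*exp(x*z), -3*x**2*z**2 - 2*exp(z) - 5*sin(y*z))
(-5*x*exp(x*z) - 5*z*cos(y*z) - exp(z), 6*x*z**2 - exp(-z), 6*x*y + 5*z*exp(x*z))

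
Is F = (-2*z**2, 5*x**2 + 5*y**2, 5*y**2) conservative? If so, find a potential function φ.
No, ∇×F = (10*y, -4*z, 10*x) ≠ 0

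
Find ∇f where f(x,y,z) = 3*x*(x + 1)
(6*x + 3, 0, 0)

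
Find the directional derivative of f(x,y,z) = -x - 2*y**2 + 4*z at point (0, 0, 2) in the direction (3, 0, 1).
sqrt(10)/10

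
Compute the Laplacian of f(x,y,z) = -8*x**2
-16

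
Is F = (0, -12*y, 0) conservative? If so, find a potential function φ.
Yes, F is conservative. φ = -6*y**2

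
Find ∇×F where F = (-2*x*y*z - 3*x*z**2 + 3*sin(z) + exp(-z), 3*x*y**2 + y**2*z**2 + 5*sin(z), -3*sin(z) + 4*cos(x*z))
(-2*y**2*z - 5*cos(z), -2*x*y - 6*x*z + 4*z*sin(x*z) + 3*cos(z) - exp(-z), 2*x*z + 3*y**2)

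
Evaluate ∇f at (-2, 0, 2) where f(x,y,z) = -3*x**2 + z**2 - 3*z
(12, 0, 1)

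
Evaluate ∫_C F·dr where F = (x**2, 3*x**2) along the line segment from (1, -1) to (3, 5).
260/3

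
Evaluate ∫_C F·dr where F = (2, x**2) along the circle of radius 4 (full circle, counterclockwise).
0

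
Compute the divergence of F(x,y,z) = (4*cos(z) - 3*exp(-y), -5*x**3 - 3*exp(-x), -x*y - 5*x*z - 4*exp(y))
-5*x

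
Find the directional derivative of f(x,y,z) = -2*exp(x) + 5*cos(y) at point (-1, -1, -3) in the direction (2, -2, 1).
-10*sin(1)/3 - 4*exp(-1)/3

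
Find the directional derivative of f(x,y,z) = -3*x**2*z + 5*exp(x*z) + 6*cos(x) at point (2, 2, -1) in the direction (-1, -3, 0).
sqrt(10)*(6*(-2 + sin(2))*exp(2) + 5)*exp(-2)/10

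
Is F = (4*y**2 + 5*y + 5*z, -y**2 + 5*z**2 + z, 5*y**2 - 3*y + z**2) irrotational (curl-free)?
No, ∇×F = (10*y - 10*z - 4, 5, -8*y - 5)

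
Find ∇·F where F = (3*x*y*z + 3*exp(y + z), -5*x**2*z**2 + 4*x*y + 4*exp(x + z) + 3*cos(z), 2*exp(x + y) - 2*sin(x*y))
4*x + 3*y*z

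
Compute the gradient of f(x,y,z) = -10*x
(-10, 0, 0)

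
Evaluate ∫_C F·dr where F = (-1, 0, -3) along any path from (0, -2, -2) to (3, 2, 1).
-12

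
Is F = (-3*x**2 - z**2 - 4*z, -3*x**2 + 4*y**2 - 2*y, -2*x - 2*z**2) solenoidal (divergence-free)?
No, ∇·F = -6*x + 8*y - 4*z - 2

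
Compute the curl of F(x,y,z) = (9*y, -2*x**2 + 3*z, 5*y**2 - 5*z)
(10*y - 3, 0, -4*x - 9)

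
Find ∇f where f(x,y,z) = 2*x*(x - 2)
(4*x - 4, 0, 0)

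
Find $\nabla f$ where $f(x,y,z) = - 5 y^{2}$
(0, -10*y, 0)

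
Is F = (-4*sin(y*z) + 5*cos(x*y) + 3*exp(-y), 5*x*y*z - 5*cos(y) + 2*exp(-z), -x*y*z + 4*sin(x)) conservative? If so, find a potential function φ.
No, ∇×F = (-5*x*y - x*z + 2*exp(-z), y*z - 4*y*cos(y*z) - 4*cos(x), 5*x*sin(x*y) + 5*y*z + 4*z*cos(y*z) + 3*exp(-y)) ≠ 0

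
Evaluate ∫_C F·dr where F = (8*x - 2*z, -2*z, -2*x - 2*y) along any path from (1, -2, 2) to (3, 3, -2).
52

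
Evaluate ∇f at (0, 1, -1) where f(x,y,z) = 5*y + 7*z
(0, 5, 7)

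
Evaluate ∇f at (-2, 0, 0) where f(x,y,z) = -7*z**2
(0, 0, 0)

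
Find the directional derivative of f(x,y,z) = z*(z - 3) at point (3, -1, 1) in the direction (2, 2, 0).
0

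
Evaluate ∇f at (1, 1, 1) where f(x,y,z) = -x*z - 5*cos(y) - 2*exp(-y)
(-1, 2*exp(-1) + 5*sin(1), -1)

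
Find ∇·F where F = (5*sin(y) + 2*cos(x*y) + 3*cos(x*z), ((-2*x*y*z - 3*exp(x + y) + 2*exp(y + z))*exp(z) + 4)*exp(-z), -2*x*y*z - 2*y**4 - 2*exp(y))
-2*x*y - 2*x*z - 2*y*sin(x*y) - 3*z*sin(x*z) - 3*exp(x + y) + 2*exp(y + z)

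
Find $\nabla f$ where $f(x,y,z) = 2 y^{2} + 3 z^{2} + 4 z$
(0, 4*y, 6*z + 4)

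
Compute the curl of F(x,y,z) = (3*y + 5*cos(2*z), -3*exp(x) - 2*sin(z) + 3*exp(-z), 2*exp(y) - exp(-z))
(2*exp(y) + 2*cos(z) + 3*exp(-z), -10*sin(2*z), -3*exp(x) - 3)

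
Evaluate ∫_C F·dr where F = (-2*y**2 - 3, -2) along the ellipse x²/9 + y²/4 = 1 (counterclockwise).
0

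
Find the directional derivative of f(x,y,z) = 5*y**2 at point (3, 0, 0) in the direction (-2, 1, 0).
0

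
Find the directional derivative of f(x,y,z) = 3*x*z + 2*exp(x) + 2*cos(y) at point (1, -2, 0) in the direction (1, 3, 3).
sqrt(19)*(2*E + 6*sin(2) + 9)/19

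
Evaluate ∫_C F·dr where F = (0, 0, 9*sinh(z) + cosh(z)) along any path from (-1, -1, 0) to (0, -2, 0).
0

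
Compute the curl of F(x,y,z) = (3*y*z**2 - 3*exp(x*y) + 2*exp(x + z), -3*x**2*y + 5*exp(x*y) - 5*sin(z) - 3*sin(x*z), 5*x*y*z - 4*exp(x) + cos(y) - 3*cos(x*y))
(5*x*z + 3*x*sin(x*y) + 3*x*cos(x*z) - sin(y) + 5*cos(z), y*z - 3*y*sin(x*y) + 4*exp(x) + 2*exp(x + z), -6*x*y + 3*x*exp(x*y) + 5*y*exp(x*y) - 3*z**2 - 3*z*cos(x*z))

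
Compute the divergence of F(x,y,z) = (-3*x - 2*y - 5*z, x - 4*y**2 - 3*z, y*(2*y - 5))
-8*y - 3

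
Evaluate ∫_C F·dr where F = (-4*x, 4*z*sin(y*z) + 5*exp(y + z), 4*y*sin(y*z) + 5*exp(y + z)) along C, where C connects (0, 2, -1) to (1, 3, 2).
-5*E - 4*cos(6) - 2 + 4*cos(2) + 5*exp(5)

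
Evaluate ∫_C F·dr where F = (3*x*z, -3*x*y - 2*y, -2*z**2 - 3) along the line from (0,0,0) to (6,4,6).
-58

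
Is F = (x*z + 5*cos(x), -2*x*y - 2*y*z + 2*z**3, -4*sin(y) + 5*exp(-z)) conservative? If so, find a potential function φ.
No, ∇×F = (2*y - 6*z**2 - 4*cos(y), x, -2*y) ≠ 0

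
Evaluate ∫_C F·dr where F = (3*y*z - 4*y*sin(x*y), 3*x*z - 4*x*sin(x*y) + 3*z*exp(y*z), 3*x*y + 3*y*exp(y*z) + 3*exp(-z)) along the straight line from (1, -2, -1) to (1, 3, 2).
-3*exp(2) + 4*cos(3) - 3*exp(-2) - 4*cos(2) + 3*E + 12 + 3*exp(6)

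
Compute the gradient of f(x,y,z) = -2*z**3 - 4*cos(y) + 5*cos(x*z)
(-5*z*sin(x*z), 4*sin(y), -5*x*sin(x*z) - 6*z**2)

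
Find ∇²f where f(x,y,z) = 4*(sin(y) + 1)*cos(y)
-4*(4*sin(y) + 1)*cos(y)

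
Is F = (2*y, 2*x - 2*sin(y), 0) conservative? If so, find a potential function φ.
Yes, F is conservative. φ = 2*x*y + 2*cos(y)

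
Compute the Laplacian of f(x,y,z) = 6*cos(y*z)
-6*(y**2 + z**2)*cos(y*z)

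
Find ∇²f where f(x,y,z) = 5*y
0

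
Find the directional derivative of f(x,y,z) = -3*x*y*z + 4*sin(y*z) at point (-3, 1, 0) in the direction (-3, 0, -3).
-13*sqrt(2)/2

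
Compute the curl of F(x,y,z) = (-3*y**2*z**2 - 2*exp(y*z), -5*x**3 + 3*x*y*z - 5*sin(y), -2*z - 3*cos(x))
(-3*x*y, -6*y**2*z - 2*y*exp(y*z) - 3*sin(x), -15*x**2 + 6*y*z**2 + 3*y*z + 2*z*exp(y*z))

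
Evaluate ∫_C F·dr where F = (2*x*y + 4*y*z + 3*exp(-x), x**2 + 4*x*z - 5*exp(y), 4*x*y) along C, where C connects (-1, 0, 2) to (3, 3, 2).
-5*exp(3) - 3*exp(-3) + 3*E + 104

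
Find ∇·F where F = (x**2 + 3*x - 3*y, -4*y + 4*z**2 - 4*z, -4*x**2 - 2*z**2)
2*x - 4*z - 1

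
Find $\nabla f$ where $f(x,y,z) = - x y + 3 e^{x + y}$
(-y + 3*exp(x + y), -x + 3*exp(x + y), 0)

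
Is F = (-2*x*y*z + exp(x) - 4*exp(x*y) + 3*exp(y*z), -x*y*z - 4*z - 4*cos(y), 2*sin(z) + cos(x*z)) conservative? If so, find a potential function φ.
No, ∇×F = (x*y + 4, -2*x*y + 3*y*exp(y*z) + z*sin(x*z), 2*x*z + 4*x*exp(x*y) - y*z - 3*z*exp(y*z)) ≠ 0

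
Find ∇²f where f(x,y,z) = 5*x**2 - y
10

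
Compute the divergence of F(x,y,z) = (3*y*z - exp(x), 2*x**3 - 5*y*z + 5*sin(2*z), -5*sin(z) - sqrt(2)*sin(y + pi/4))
-5*z - exp(x) - 5*cos(z)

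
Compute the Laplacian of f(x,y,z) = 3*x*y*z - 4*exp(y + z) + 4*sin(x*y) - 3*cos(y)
-4*x**2*sin(x*y) - 4*y**2*sin(x*y) - 8*exp(y + z) + 3*cos(y)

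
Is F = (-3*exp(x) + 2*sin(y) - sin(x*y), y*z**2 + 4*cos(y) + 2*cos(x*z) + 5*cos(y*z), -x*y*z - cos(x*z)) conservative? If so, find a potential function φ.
No, ∇×F = (-x*z + 2*x*sin(x*z) - 2*y*z + 5*y*sin(y*z), z*(y - sin(x*z)), x*cos(x*y) - 2*z*sin(x*z) - 2*cos(y)) ≠ 0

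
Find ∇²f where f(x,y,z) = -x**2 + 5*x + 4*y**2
6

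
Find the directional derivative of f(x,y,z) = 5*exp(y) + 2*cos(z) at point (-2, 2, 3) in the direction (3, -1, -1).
sqrt(11)*(-5*exp(2) + 2*sin(3))/11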